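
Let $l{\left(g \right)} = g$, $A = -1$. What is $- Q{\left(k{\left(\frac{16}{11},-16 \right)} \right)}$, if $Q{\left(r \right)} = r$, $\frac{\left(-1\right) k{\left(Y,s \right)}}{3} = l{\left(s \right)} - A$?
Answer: $-45$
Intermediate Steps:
$k{\left(Y,s \right)} = -3 - 3 s$ ($k{\left(Y,s \right)} = - 3 \left(s - -1\right) = - 3 \left(s + 1\right) = - 3 \left(1 + s\right) = -3 - 3 s$)
$- Q{\left(k{\left(\frac{16}{11},-16 \right)} \right)} = - (-3 - -48) = - (-3 + 48) = \left(-1\right) 45 = -45$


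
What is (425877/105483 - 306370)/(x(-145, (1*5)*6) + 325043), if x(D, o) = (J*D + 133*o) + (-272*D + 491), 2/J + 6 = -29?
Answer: -10772133611/12973434538 ≈ -0.83032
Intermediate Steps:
J = -2/35 (J = 2/(-6 - 29) = 2/(-35) = 2*(-1/35) = -2/35 ≈ -0.057143)
x(D, o) = 491 + 133*o - 9522*D/35 (x(D, o) = (-2*D/35 + 133*o) + (-272*D + 491) = (133*o - 2*D/35) + (491 - 272*D) = 491 + 133*o - 9522*D/35)
(425877/105483 - 306370)/(x(-145, (1*5)*6) + 325043) = (425877/105483 - 306370)/((491 + 133*((1*5)*6) - 9522/35*(-145)) + 325043) = (425877*(1/105483) - 306370)/((491 + 133*(5*6) + 276138/7) + 325043) = (141959/35161 - 306370)/((491 + 133*30 + 276138/7) + 325043) = -10772133611/(35161*((491 + 3990 + 276138/7) + 325043)) = -10772133611/(35161*(307505/7 + 325043)) = -10772133611/(35161*2582806/7) = -10772133611/35161*7/2582806 = -10772133611/12973434538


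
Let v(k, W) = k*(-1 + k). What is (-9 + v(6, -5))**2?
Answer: 441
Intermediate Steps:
(-9 + v(6, -5))**2 = (-9 + 6*(-1 + 6))**2 = (-9 + 6*5)**2 = (-9 + 30)**2 = 21**2 = 441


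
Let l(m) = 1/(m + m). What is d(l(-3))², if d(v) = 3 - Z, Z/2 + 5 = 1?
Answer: 121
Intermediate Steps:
Z = -8 (Z = -10 + 2*1 = -10 + 2 = -8)
l(m) = 1/(2*m)
d(v) = 11 (d(v) = 3 - 1*(-8) = 3 + 8 = 11)
d(l(-3))² = 11² = 121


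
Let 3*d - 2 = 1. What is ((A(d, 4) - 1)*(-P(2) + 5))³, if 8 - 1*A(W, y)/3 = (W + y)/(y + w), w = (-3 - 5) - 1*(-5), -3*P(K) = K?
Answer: 2515456/27 ≈ 93165.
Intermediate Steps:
d = 1 (d = ⅔ + (⅓)*1 = ⅔ + ⅓ = 1)
P(K) = -K/3
w = -3 (w = -8 + 5 = -3)
A(W, y) = 24 - 3*(W + y)/(-3 + y) (A(W, y) = 24 - 3*(W + y)/(y - 3) = 24 - 3*(W + y)/(-3 + y))
((A(d, 4) - 1)*(-P(2) + 5))³ = ((3*(-24 - 1*1 + 7*4)/(-3 + 4) - 1)*(-(-1)*2/3 + 5))³ = ((3*(-24 - 1 + 28)/1 - 1)*(-1*(-⅔) + 5))³ = ((3*1*3 - 1)*(⅔ + 5))³ = ((9 - 1)*(17/3))³ = (8*(17/3))³ = (136/3)³ = 2515456/27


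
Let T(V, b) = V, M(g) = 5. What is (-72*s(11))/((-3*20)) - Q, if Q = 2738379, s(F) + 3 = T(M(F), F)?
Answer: -13691883/5 ≈ -2.7384e+6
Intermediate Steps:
s(F) = 2 (s(F) = -3 + 5 = 2)
(-72*s(11))/((-3*20)) - Q = (-72*2)/((-3*20)) - 1*2738379 = -144/(-60) - 2738379 = -144*(-1/60) - 2738379 = 12/5 - 2738379 = -13691883/5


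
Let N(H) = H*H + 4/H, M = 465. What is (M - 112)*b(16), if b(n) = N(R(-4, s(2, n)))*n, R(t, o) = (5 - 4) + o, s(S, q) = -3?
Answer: 11296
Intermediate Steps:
R(t, o) = 1 + o
N(H) = H² + 4/H
b(n) = 2*n (b(n) = ((4 + (1 - 3)³)/(1 - 3))*n = ((4 + (-2)³)/(-2))*n = (-(4 - 8)/2)*n = (-½*(-4))*n = 2*n)
(M - 112)*b(16) = (465 - 112)*(2*16) = 353*32 = 11296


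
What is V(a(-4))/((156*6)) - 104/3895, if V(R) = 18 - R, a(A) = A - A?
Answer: -1513/202540 ≈ -0.0074701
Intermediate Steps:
a(A) = 0
V(a(-4))/((156*6)) - 104/3895 = (18 - 1*0)/((156*6)) - 104/3895 = (18 + 0)/936 - 104*1/3895 = 18*(1/936) - 104/3895 = 1/52 - 104/3895 = -1513/202540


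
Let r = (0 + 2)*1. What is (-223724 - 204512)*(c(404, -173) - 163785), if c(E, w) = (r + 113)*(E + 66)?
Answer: 46992477460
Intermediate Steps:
r = 2 (r = 2*1 = 2)
c(E, w) = 7590 + 115*E (c(E, w) = (2 + 113)*(E + 66) = 115*(66 + E) = 7590 + 115*E)
(-223724 - 204512)*(c(404, -173) - 163785) = (-223724 - 204512)*((7590 + 115*404) - 163785) = -428236*((7590 + 46460) - 163785) = -428236*(54050 - 163785) = -428236*(-109735) = 46992477460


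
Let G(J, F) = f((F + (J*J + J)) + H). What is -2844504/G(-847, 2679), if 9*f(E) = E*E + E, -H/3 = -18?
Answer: -1066689/21557750680 ≈ -4.9481e-5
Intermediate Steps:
H = 54 (H = -3*(-18) = 54)
f(E) = E/9 + E²/9 (f(E) = (E*E + E)/9 = (E² + E)/9 = (E + E²)/9 = E/9 + E²/9)
G(J, F) = (54 + F + J + J²)*(55 + F + J + J²)/9 (G(J, F) = ((F + (J*J + J)) + 54)*(1 + ((F + (J*J + J)) + 54))/9 = ((F + (J² + J)) + 54)*(1 + ((F + (J² + J)) + 54))/9 = ((F + (J + J²)) + 54)*(1 + ((F + (J + J²)) + 54))/9 = ((F + J + J²) + 54)*(1 + ((F + J + J²) + 54))/9 = (54 + F + J + J²)*(1 + (54 + F + J + J²))/9 = (54 + F + J + J²)*(55 + F + J + J²)/9)
-2844504/G(-847, 2679) = -2844504*9/((54 + 2679 - 847 + (-847)²)*(55 + 2679 - 847 + (-847)²)) = -2844504*9/((54 + 2679 - 847 + 717409)*(55 + 2679 - 847 + 717409)) = -2844504/((⅑)*719295*719296) = -2844504/172462005440/3 = -2844504*3/172462005440 = -1066689/21557750680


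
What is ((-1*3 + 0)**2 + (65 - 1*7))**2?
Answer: 4489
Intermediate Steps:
((-1*3 + 0)**2 + (65 - 1*7))**2 = ((-3 + 0)**2 + (65 - 7))**2 = ((-3)**2 + 58)**2 = (9 + 58)**2 = 67**2 = 4489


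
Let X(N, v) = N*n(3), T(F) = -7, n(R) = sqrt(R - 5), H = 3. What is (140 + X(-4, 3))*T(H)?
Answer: -980 + 28*I*sqrt(2) ≈ -980.0 + 39.598*I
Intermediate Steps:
n(R) = sqrt(-5 + R)
X(N, v) = I*N*sqrt(2) (X(N, v) = N*sqrt(-5 + 3) = N*sqrt(-2) = N*(I*sqrt(2)) = I*N*sqrt(2))
(140 + X(-4, 3))*T(H) = (140 + I*(-4)*sqrt(2))*(-7) = (140 - 4*I*sqrt(2))*(-7) = -980 + 28*I*sqrt(2)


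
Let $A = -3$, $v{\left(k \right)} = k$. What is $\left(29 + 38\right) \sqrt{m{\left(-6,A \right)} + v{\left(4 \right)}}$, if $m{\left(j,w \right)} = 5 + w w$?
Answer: $201 \sqrt{2} \approx 284.26$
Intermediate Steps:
$m{\left(j,w \right)} = 5 + w^{2}$
$\left(29 + 38\right) \sqrt{m{\left(-6,A \right)} + v{\left(4 \right)}} = \left(29 + 38\right) \sqrt{\left(5 + \left(-3\right)^{2}\right) + 4} = 67 \sqrt{\left(5 + 9\right) + 4} = 67 \sqrt{14 + 4} = 67 \sqrt{18} = 67 \cdot 3 \sqrt{2} = 201 \sqrt{2}$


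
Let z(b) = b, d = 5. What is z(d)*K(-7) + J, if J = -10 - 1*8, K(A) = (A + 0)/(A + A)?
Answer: -31/2 ≈ -15.500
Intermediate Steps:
K(A) = ½ (K(A) = A/((2*A)) = A*(1/(2*A)) = ½)
J = -18 (J = -10 - 8 = -18)
z(d)*K(-7) + J = 5*(½) - 18 = 5/2 - 18 = -31/2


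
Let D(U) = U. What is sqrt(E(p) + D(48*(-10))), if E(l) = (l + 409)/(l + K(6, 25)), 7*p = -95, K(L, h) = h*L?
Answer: 4*I*sqrt(27195535)/955 ≈ 21.843*I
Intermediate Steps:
K(L, h) = L*h
p = -95/7 (p = (1/7)*(-95) = -95/7 ≈ -13.571)
E(l) = (409 + l)/(150 + l) (E(l) = (l + 409)/(l + 6*25) = (409 + l)/(l + 150) = (409 + l)/(150 + l))
sqrt(E(p) + D(48*(-10))) = sqrt((409 - 95/7)/(150 - 95/7) + 48*(-10)) = sqrt((2768/7)/(955/7) - 480) = sqrt((7/955)*(2768/7) - 480) = sqrt(2768/955 - 480) = sqrt(-455632/955) = 4*I*sqrt(27195535)/955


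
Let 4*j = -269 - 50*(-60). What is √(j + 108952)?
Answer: √438539/2 ≈ 331.11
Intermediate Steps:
j = 2731/4 (j = (-269 - 50*(-60))/4 = (-269 + 3000)/4 = (¼)*2731 = 2731/4 ≈ 682.75)
√(j + 108952) = √(2731/4 + 108952) = √(438539/4) = √438539/2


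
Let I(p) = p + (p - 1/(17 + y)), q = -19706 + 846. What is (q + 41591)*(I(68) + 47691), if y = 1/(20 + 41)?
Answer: 376155353605/346 ≈ 1.0872e+9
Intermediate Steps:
y = 1/61 ≈ 0.016393
q = -18860
I(p) = -61/1038 + 2*p (I(p) = p + (p - 1/(17 + 1/61)) = p + (p - 1/1038/61) = p + (p - 1*61/1038) = p + (p - 61/1038) = p + (-61/1038 + p) = -61/1038 + 2*p)
(q + 41591)*(I(68) + 47691) = (-18860 + 41591)*((-61/1038 + 2*68) + 47691) = 22731*((-61/1038 + 136) + 47691) = 22731*(141107/1038 + 47691) = 22731*(49644365/1038) = 376155353605/346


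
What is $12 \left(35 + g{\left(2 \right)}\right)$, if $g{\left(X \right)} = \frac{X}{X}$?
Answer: $432$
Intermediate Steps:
$g{\left(X \right)} = 1$
$12 \left(35 + g{\left(2 \right)}\right) = 12 \left(35 + 1\right) = 12 \cdot 36 = 432$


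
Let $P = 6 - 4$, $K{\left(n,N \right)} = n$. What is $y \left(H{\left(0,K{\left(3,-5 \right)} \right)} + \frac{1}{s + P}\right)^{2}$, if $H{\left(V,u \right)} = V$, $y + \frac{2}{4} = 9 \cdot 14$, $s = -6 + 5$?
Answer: $\frac{251}{2} \approx 125.5$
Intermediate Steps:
$s = -1$
$P = 2$ ($P = 6 - 4 = 2$)
$y = \frac{251}{2}$ ($y = - \frac{1}{2} + 9 \cdot 14 = - \frac{1}{2} + 126 = \frac{251}{2} \approx 125.5$)
$y \left(H{\left(0,K{\left(3,-5 \right)} \right)} + \frac{1}{s + P}\right)^{2} = \frac{251 \left(0 + \frac{1}{-1 + 2}\right)^{2}}{2} = \frac{251 \left(0 + 1^{-1}\right)^{2}}{2} = \frac{251 \left(0 + 1\right)^{2}}{2} = \frac{251 \cdot 1^{2}}{2} = \frac{251}{2} \cdot 1 = \frac{251}{2}$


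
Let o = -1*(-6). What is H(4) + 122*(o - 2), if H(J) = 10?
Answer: 498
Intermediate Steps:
o = 6
H(4) + 122*(o - 2) = 10 + 122*(6 - 2) = 10 + 122*4 = 10 + 488 = 498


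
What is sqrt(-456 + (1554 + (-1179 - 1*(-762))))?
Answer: sqrt(681) ≈ 26.096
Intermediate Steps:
sqrt(-456 + (1554 + (-1179 - 1*(-762)))) = sqrt(-456 + (1554 + (-1179 + 762))) = sqrt(-456 + (1554 - 417)) = sqrt(-456 + 1137) = sqrt(681)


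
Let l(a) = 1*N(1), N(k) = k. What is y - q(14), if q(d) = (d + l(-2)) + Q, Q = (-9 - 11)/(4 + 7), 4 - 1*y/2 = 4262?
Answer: -93821/11 ≈ -8529.2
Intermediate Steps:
y = -8516 (y = 8 - 2*4262 = 8 - 8524 = -8516)
l(a) = 1 (l(a) = 1*1 = 1)
Q = -20/11 ≈ -1.8182
q(d) = -9/11 + d (q(d) = (d + 1) - 20/11 = (1 + d) - 20/11 = -9/11 + d)
y - q(14) = -8516 - (-9/11 + 14) = -8516 - 1*145/11 = -8516 - 145/11 = -93821/11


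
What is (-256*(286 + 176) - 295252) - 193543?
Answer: -607067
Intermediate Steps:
(-256*(286 + 176) - 295252) - 193543 = (-256*462 - 295252) - 193543 = (-118272 - 295252) - 193543 = -413524 - 193543 = -607067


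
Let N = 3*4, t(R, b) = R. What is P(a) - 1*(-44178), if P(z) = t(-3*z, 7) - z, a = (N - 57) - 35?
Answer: 44498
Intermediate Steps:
N = 12
a = -80 (a = (12 - 57) - 35 = -45 - 35 = -80)
P(z) = -4*z (P(z) = -3*z - z = -4*z)
P(a) - 1*(-44178) = -4*(-80) - 1*(-44178) = 320 + 44178 = 44498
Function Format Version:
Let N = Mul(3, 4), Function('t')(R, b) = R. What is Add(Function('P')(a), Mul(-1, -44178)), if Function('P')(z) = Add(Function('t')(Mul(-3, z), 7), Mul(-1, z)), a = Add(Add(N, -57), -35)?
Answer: 44498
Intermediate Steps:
N = 12
a = -80 (a = Add(Add(12, -57), -35) = Add(-45, -35) = -80)
Function('P')(z) = Mul(-4, z) (Function('P')(z) = Add(Mul(-3, z), Mul(-1, z)) = Mul(-4, z))
Add(Function('P')(a), Mul(-1, -44178)) = Add(Mul(-4, -80), Mul(-1, -44178)) = Add(320, 44178) = 44498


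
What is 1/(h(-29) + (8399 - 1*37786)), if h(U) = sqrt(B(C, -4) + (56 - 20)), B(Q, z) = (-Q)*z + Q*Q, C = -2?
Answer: -29387/863595737 - 4*sqrt(2)/863595737 ≈ -3.4035e-5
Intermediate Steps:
B(Q, z) = Q**2 - Q*z (B(Q, z) = -Q*z + Q**2 = Q**2 - Q*z)
h(U) = 4*sqrt(2) (h(U) = sqrt(-2*(-2 - 1*(-4)) + (56 - 20)) = sqrt(-2*(-2 + 4) + 36) = sqrt(-2*2 + 36) = sqrt(-4 + 36) = sqrt(32) = 4*sqrt(2))
1/(h(-29) + (8399 - 1*37786)) = 1/(4*sqrt(2) + (8399 - 1*37786)) = 1/(4*sqrt(2) + (8399 - 37786)) = 1/(4*sqrt(2) - 29387) = 1/(-29387 + 4*sqrt(2))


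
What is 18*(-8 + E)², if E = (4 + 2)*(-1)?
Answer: 3528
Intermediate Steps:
E = -6 (E = 6*(-1) = -6)
18*(-8 + E)² = 18*(-8 - 6)² = 18*(-14)² = 18*196 = 3528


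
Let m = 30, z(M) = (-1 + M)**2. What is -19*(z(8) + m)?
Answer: -1501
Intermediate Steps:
-19*(z(8) + m) = -19*((-1 + 8)**2 + 30) = -19*(7**2 + 30) = -19*(49 + 30) = -19*79 = -1501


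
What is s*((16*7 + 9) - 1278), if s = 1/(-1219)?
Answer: 1157/1219 ≈ 0.94914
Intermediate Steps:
s = -1/1219 ≈ -0.00082034
s*((16*7 + 9) - 1278) = -((16*7 + 9) - 1278)/1219 = -((112 + 9) - 1278)/1219 = -(121 - 1278)/1219 = -1/1219*(-1157) = 1157/1219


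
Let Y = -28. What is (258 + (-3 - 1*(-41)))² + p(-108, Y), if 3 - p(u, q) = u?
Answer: 87727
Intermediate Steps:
p(u, q) = 3 - u
(258 + (-3 - 1*(-41)))² + p(-108, Y) = (258 + (-3 - 1*(-41)))² + (3 - 1*(-108)) = (258 + (-3 + 41))² + (3 + 108) = (258 + 38)² + 111 = 296² + 111 = 87616 + 111 = 87727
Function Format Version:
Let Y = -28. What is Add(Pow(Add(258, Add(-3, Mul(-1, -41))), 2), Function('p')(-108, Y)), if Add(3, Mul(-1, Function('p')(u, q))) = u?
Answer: 87727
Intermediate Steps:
Function('p')(u, q) = Add(3, Mul(-1, u))
Add(Pow(Add(258, Add(-3, Mul(-1, -41))), 2), Function('p')(-108, Y)) = Add(Pow(Add(258, Add(-3, Mul(-1, -41))), 2), Add(3, Mul(-1, -108))) = Add(Pow(Add(258, Add(-3, 41)), 2), Add(3, 108)) = Add(Pow(Add(258, 38), 2), 111) = Add(Pow(296, 2), 111) = Add(87616, 111) = 87727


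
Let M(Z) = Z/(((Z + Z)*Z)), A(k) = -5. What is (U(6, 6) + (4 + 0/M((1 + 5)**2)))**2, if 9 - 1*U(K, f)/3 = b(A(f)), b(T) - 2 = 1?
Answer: 484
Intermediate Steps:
b(T) = 3 (b(T) = 2 + 1 = 3)
U(K, f) = 18 (U(K, f) = 27 - 3*3 = 27 - 9 = 18)
M(Z) = 1/(2*Z) (M(Z) = Z/(((2*Z)*Z)) = Z/((2*Z**2)) = Z*(1/(2*Z**2)) = 1/(2*Z))
(U(6, 6) + (4 + 0/M((1 + 5)**2)))**2 = (18 + (4 + 0/((1/(2*((1 + 5)**2))))))**2 = (18 + (4 + 0/((1/(2*(6**2))))))**2 = (18 + (4 + 0/(((1/2)/36))))**2 = (18 + (4 + 0/(((1/2)*(1/36)))))**2 = (18 + (4 + 0/(1/72)))**2 = (18 + (4 + 0*72))**2 = (18 + (4 + 0))**2 = (18 + 4)**2 = 22**2 = 484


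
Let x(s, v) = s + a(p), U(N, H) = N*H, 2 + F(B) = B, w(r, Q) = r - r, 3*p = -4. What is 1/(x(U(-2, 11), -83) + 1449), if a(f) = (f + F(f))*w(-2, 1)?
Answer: 1/1427 ≈ 0.00070077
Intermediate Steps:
p = -4/3 (p = (⅓)*(-4) = -4/3 ≈ -1.3333)
w(r, Q) = 0
F(B) = -2 + B
a(f) = 0 (a(f) = (f + (-2 + f))*0 = (-2 + 2*f)*0 = 0)
U(N, H) = H*N
x(s, v) = s (x(s, v) = s + 0 = s)
1/(x(U(-2, 11), -83) + 1449) = 1/(11*(-2) + 1449) = 1/(-22 + 1449) = 1/1427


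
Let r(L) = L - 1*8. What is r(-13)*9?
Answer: -189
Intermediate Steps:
r(L) = -8 + L (r(L) = L - 8 = -8 + L)
r(-13)*9 = (-8 - 13)*9 = -21*9 = -189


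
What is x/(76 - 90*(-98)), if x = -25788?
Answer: -6447/2224 ≈ -2.8988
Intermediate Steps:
x/(76 - 90*(-98)) = -25788/(76 - 90*(-98)) = -25788/(76 + 8820) = -25788/8896 = -25788*1/8896 = -6447/2224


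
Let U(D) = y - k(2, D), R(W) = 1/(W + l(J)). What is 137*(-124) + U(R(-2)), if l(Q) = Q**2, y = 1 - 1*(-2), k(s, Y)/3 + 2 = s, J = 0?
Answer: -16985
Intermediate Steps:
k(s, Y) = -6 + 3*s
y = 3 (y = 1 + 2 = 3)
R(W) = 1/W (R(W) = 1/(W + 0**2) = 1/(W + 0) = 1/W)
U(D) = 3 (U(D) = 3 - (-6 + 3*2) = 3 - (-6 + 6) = 3 - 1*0 = 3 + 0 = 3)
137*(-124) + U(R(-2)) = 137*(-124) + 3 = -16988 + 3 = -16985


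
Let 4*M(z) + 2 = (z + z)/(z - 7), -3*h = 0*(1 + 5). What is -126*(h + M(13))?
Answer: -147/2 ≈ -73.500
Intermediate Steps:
h = 0 (h = -0*(1 + 5) = -0*6 = -⅓*0 = 0)
M(z) = -½ + z/(2*(-7 + z)) (M(z) = -½ + ((z + z)/(z - 7))/4 = -½ + ((2*z)/(-7 + z))/4 = -½ + (2*z/(-7 + z))/4 = -½ + z/(2*(-7 + z)))
-126*(h + M(13)) = -126*(0 + 7/(2*(-7 + 13))) = -126*(0 + (7/2)/6) = -126*(0 + (7/2)*(⅙)) = -126*(0 + 7/12) = -126*7/12 = -147/2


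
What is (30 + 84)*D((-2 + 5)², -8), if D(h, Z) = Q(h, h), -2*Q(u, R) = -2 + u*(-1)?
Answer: 627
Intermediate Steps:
Q(u, R) = 1 + u/2 (Q(u, R) = -(-2 + u*(-1))/2 = -(-2 - u)/2 = 1 + u/2)
D(h, Z) = 1 + h/2
(30 + 84)*D((-2 + 5)², -8) = (30 + 84)*(1 + (-2 + 5)²/2) = 114*(1 + (½)*3²) = 114*(1 + (½)*9) = 114*(1 + 9/2) = 114*(11/2) = 627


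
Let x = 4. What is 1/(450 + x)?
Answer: 1/454 ≈ 0.0022026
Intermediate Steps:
1/(450 + x) = 1/(450 + 4) = 1/454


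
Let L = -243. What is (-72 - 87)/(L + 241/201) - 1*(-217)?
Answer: 10578593/48602 ≈ 217.66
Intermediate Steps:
(-72 - 87)/(L + 241/201) - 1*(-217) = (-72 - 87)/(-243 + 241/201) - 1*(-217) = -159/(-243 + 241*(1/201)) + 217 = -159/(-243 + 241/201) + 217 = -159/(-48602/201) + 217 = -159*(-201/48602) + 217 = 31959/48602 + 217 = 10578593/48602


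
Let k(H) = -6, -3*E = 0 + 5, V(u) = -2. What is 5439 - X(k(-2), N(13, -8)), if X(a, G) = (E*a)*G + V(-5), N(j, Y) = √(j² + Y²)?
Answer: 5441 - 10*√233 ≈ 5288.4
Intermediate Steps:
E = -5/3 (E = -(0 + 5)/3 = -⅓*5 = -5/3 ≈ -1.6667)
N(j, Y) = √(Y² + j²)
X(a, G) = -2 - 5*G*a/3 (X(a, G) = (-5*a/3)*G - 2 = -5*G*a/3 - 2 = -2 - 5*G*a/3)
5439 - X(k(-2), N(13, -8)) = 5439 - (-2 - 5/3*√((-8)² + 13²)*(-6)) = 5439 - (-2 - 5/3*√(64 + 169)*(-6)) = 5439 - (-2 - 5/3*√233*(-6)) = 5439 - (-2 + 10*√233) = 5439 + (2 - 10*√233) = 5441 - 10*√233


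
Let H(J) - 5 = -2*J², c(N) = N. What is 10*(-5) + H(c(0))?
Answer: -45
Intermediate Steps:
H(J) = 5 - 2*J²
10*(-5) + H(c(0)) = 10*(-5) + (5 - 2*0²) = -50 + (5 - 2*0) = -50 + (5 + 0) = -50 + 5 = -45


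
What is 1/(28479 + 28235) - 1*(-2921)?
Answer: 165661595/56714 ≈ 2921.0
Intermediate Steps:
1/(28479 + 28235) - 1*(-2921) = 1/56714 + 2921 = 165661595/56714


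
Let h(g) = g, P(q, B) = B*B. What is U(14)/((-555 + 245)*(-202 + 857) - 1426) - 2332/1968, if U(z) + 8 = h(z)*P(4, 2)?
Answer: -29808281/25150548 ≈ -1.1852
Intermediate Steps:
P(q, B) = B²
U(z) = -8 + 4*z (U(z) = -8 + z*2² = -8 + z*4 = -8 + 4*z)
U(14)/((-555 + 245)*(-202 + 857) - 1426) - 2332/1968 = (-8 + 4*14)/((-555 + 245)*(-202 + 857) - 1426) - 2332/1968 = (-8 + 56)/(-310*655 - 1426) - 2332*1/1968 = 48/(-203050 - 1426) - 583/492 = 48/(-204476) - 583/492 = 48*(-1/204476) - 583/492 = -12/51119 - 583/492 = -29808281/25150548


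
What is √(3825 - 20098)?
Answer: I*√16273 ≈ 127.57*I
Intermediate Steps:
√(3825 - 20098) = √(-16273) = I*√16273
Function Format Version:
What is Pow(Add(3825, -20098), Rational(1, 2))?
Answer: Mul(I, Pow(16273, Rational(1, 2))) ≈ Mul(127.57, I)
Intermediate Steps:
Pow(Add(3825, -20098), Rational(1, 2)) = Pow(-16273, Rational(1, 2)) = Mul(I, Pow(16273, Rational(1, 2)))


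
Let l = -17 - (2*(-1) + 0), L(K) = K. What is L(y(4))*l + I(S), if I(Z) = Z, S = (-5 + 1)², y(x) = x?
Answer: -44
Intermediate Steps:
S = 16 (S = (-4)² = 16)
l = -15 (l = -17 - (-2 + 0) = -17 - 1*(-2) = -17 + 2 = -15)
L(y(4))*l + I(S) = 4*(-15) + 16 = -60 + 16 = -44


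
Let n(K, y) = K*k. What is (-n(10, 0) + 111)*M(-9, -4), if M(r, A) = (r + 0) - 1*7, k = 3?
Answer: -1296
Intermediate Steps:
M(r, A) = -7 + r (M(r, A) = r - 7 = -7 + r)
n(K, y) = 3*K (n(K, y) = K*3 = 3*K)
(-n(10, 0) + 111)*M(-9, -4) = (-3*10 + 111)*(-7 - 9) = (-1*30 + 111)*(-16) = (-30 + 111)*(-16) = 81*(-16) = -1296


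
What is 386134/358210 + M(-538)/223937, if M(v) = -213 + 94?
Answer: 6173361612/5729748055 ≈ 1.0774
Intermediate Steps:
M(v) = -119
386134/358210 + M(-538)/223937 = 386134/358210 - 119/223937 = 386134*(1/358210) - 119*1/223937 = 193067/179105 - 17/31991 = 6173361612/5729748055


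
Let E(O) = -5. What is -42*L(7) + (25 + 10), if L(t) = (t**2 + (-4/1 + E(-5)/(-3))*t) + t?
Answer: -1631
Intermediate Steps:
L(t) = t**2 - 4*t/3 (L(t) = (t**2 + (-4/1 - 5/(-3))*t) + t = (t**2 + (-4*1 - 5*(-1/3))*t) + t = (t**2 + (-4 + 5/3)*t) + t = (t**2 - 7*t/3) + t = t**2 - 4*t/3)
-42*L(7) + (25 + 10) = -14*7*(-4 + 3*7) + (25 + 10) = -14*7*(-4 + 21) + 35 = -14*7*17 + 35 = -42*119/3 + 35 = -1666 + 35 = -1631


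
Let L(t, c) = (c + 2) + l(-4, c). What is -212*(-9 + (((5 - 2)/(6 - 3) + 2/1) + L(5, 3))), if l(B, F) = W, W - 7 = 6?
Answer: -2544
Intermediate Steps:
W = 13 (W = 7 + 6 = 13)
l(B, F) = 13
L(t, c) = 15 + c (L(t, c) = (c + 2) + 13 = (2 + c) + 13 = 15 + c)
-212*(-9 + (((5 - 2)/(6 - 3) + 2/1) + L(5, 3))) = -212*(-9 + (((5 - 2)/(6 - 3) + 2/1) + (15 + 3))) = -212*(-9 + ((3/3 + 2*1) + 18)) = -212*(-9 + ((3*(1/3) + 2) + 18)) = -212*(-9 + ((1 + 2) + 18)) = -212*(-9 + (3 + 18)) = -212*(-9 + 21) = -212*12 = -2544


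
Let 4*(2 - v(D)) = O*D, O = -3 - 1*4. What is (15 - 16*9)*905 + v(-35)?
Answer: -467217/4 ≈ -1.1680e+5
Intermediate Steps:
O = -7 (O = -3 - 4 = -7)
v(D) = 2 + 7*D/4 (v(D) = 2 - (-7)*D/4 = 2 + 7*D/4)
(15 - 16*9)*905 + v(-35) = (15 - 16*9)*905 + (2 + (7/4)*(-35)) = (15 - 144)*905 + (2 - 245/4) = -129*905 - 237/4 = -116745 - 237/4 = -467217/4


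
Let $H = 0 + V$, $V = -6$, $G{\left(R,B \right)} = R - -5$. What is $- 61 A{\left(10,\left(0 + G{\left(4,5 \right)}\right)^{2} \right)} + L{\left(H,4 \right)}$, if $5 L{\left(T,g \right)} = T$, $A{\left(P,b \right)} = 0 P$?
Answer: $- \frac{6}{5} \approx -1.2$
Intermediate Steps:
$G{\left(R,B \right)} = 5 + R$ ($G{\left(R,B \right)} = R + 5 = 5 + R$)
$A{\left(P,b \right)} = 0$
$H = -6$ ($H = 0 - 6 = -6$)
$L{\left(T,g \right)} = \frac{T}{5}$
$- 61 A{\left(10,\left(0 + G{\left(4,5 \right)}\right)^{2} \right)} + L{\left(H,4 \right)} = \left(-61\right) 0 + \frac{1}{5} \left(-6\right) = 0 - \frac{6}{5} = - \frac{6}{5}$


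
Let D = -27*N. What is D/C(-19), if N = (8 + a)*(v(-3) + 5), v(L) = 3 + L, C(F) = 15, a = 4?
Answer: -108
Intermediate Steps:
N = 60 (N = (8 + 4)*((3 - 3) + 5) = 12*(0 + 5) = 12*5 = 60)
D = -1620 (D = -27*60 = -1620)
D/C(-19) = -1620/15 = -1620*1/15 = -108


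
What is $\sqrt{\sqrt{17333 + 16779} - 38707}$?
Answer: $\sqrt{-38707 + 8 \sqrt{533}} \approx 196.27 i$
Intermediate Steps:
$\sqrt{\sqrt{17333 + 16779} - 38707} = \sqrt{\sqrt{34112} - 38707} = \sqrt{8 \sqrt{533} - 38707} = \sqrt{-38707 + 8 \sqrt{533}}$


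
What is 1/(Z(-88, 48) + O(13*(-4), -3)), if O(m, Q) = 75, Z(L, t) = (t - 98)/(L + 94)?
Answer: 3/200 ≈ 0.015000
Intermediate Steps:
Z(L, t) = (-98 + t)/(94 + L)
1/(Z(-88, 48) + O(13*(-4), -3)) = 1/((-98 + 48)/(94 - 88) + 75) = 1/(-50/6 + 75) = 1/((1/6)*(-50) + 75) = 1/(-25/3 + 75) = 1/(200/3) = 3/200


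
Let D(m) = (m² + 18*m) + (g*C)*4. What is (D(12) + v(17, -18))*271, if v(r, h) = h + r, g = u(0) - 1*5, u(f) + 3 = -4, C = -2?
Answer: 123305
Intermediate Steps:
u(f) = -7 (u(f) = -3 - 4 = -7)
g = -12 (g = -7 - 1*5 = -7 - 5 = -12)
D(m) = 96 + m² + 18*m (D(m) = (m² + 18*m) - 12*(-2)*4 = (m² + 18*m) + 24*4 = (m² + 18*m) + 96 = 96 + m² + 18*m)
(D(12) + v(17, -18))*271 = ((96 + 12² + 18*12) + (-18 + 17))*271 = ((96 + 144 + 216) - 1)*271 = (456 - 1)*271 = 455*271 = 123305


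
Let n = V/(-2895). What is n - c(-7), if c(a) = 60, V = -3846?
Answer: -56618/965 ≈ -58.672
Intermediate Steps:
n = 1282/965 (n = -3846/(-2895) = -3846*(-1/2895) = 1282/965 ≈ 1.3285)
n - c(-7) = 1282/965 - 1*60 = 1282/965 - 60 = -56618/965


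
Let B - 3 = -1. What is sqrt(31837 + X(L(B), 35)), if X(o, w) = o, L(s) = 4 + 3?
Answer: 2*sqrt(7961) ≈ 178.45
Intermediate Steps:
B = 2 (B = 3 - 1 = 2)
L(s) = 7
sqrt(31837 + X(L(B), 35)) = sqrt(31837 + 7) = sqrt(31844) = 2*sqrt(7961)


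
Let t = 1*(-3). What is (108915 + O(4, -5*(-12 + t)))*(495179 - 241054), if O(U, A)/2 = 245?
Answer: 27802545625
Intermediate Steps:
t = -3
O(U, A) = 490 (O(U, A) = 2*245 = 490)
(108915 + O(4, -5*(-12 + t)))*(495179 - 241054) = (108915 + 490)*(495179 - 241054) = 109405*254125 = 27802545625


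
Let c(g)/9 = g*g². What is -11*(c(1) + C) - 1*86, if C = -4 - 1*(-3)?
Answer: -174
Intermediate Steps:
C = -1 (C = -4 + 3 = -1)
c(g) = 9*g³ (c(g) = 9*(g*g²) = 9*g³)
-11*(c(1) + C) - 1*86 = -11*(9*1³ - 1) - 1*86 = -11*(9*1 - 1) - 86 = -11*(9 - 1) - 86 = -11*8 - 86 = -88 - 86 = -174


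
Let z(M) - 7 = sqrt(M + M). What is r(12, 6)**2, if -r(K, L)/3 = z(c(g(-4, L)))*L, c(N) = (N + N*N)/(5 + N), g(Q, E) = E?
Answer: 201852/11 + 9072*sqrt(231)/11 ≈ 30885.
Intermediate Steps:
c(N) = (N + N**2)/(5 + N)
z(M) = 7 + sqrt(2)*sqrt(M) (z(M) = 7 + sqrt(M + M) = 7 + sqrt(2*M) = 7 + sqrt(2)*sqrt(M))
r(K, L) = -3*L*(7 + sqrt(2)*sqrt(L*(1 + L)/(5 + L))) (r(K, L) = -3*(7 + sqrt(2)*sqrt(L*(1 + L)/(5 + L)))*L = -3*L*(7 + sqrt(2)*sqrt(L*(1 + L)/(5 + L))))
r(12, 6)**2 = (-3*6*(7 + sqrt(2)*sqrt(6*(1 + 6)/(5 + 6))))**2 = (-3*6*(7 + sqrt(2)*sqrt(6*7/11)))**2 = (-3*6*(7 + sqrt(2)*sqrt(6*(1/11)*7)))**2 = (-3*6*(7 + sqrt(2)*sqrt(42/11)))**2 = (-3*6*(7 + sqrt(2)*(sqrt(462)/11)))**2 = (-3*6*(7 + 2*sqrt(231)/11))**2 = (-126 - 36*sqrt(231)/11)**2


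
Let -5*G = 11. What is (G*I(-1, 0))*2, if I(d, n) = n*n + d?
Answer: 22/5 ≈ 4.4000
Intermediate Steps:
G = -11/5 (G = -⅕*11 = -11/5 ≈ -2.2000)
I(d, n) = d + n² (I(d, n) = n² + d = d + n²)
(G*I(-1, 0))*2 = -11*(-1 + 0²)/5*2 = -11*(-1 + 0)/5*2 = -11/5*(-1)*2 = (11/5)*2 = 22/5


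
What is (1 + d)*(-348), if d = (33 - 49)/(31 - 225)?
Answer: -36540/97 ≈ -376.70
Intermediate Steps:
d = 8/97 (d = -16/(-194) = -16*(-1/194) = 8/97 ≈ 0.082474)
(1 + d)*(-348) = (1 + 8/97)*(-348) = (105/97)*(-348) = -36540/97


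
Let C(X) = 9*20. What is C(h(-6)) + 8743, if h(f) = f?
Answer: 8923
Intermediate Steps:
C(X) = 180
C(h(-6)) + 8743 = 180 + 8743 = 8923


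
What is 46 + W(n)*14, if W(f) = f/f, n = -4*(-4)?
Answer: 60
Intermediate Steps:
n = 16
W(f) = 1
46 + W(n)*14 = 46 + 1*14 = 46 + 14 = 60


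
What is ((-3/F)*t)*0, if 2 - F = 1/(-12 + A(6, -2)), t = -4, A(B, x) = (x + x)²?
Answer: 0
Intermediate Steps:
A(B, x) = 4*x² (A(B, x) = (2*x)² = 4*x²)
F = 7/4 (F = 2 - 1/(-12 + 4*(-2)²) = 2 - 1/(-12 + 4*4) = 2 - 1/(-12 + 16) = 2 - 1/4 = 2 - 1*¼ = 2 - ¼ = 7/4 ≈ 1.7500)
((-3/F)*t)*0 = (-3/7/4*(-4))*0 = (-3*4/7*(-4))*0 = -12/7*(-4)*0 = (48/7)*0 = 0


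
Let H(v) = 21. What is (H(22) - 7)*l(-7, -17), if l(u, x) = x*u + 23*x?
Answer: -3808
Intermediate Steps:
l(u, x) = 23*x + u*x (l(u, x) = u*x + 23*x = 23*x + u*x)
(H(22) - 7)*l(-7, -17) = (21 - 7)*(-17*(23 - 7)) = 14*(-17*16) = 14*(-272) = -3808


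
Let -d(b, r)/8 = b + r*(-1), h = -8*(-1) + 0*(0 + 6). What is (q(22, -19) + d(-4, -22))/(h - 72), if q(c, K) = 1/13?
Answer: 1871/832 ≈ 2.2488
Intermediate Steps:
q(c, K) = 1/13
h = 8 (h = 8 + 0*6 = 8 + 0 = 8)
d(b, r) = -8*b + 8*r (d(b, r) = -8*(b + r*(-1)) = -8*(b - r) = -8*b + 8*r)
(q(22, -19) + d(-4, -22))/(h - 72) = (1/13 + (-8*(-4) + 8*(-22)))/(8 - 72) = (1/13 + (32 - 176))/(-64) = (1/13 - 144)*(-1/64) = -1871/13*(-1/64) = 1871/832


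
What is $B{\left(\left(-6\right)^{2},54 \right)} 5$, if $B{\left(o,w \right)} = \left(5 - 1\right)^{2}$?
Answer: $80$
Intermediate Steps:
$B{\left(o,w \right)} = 16$ ($B{\left(o,w \right)} = 4^{2} = 16$)
$B{\left(\left(-6\right)^{2},54 \right)} 5 = 16 \cdot 5 = 80$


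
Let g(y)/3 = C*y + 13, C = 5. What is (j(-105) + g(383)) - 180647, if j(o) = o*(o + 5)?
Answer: -164363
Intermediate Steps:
j(o) = o*(5 + o)
g(y) = 39 + 15*y (g(y) = 3*(5*y + 13) = 3*(13 + 5*y) = 39 + 15*y)
(j(-105) + g(383)) - 180647 = (-105*(5 - 105) + (39 + 15*383)) - 180647 = (-105*(-100) + (39 + 5745)) - 180647 = (10500 + 5784) - 180647 = 16284 - 180647 = -164363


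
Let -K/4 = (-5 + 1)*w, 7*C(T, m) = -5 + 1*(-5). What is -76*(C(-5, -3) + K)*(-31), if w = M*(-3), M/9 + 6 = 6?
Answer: -23560/7 ≈ -3365.7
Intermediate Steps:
M = 0 (M = -54 + 9*6 = -54 + 54 = 0)
C(T, m) = -10/7 (C(T, m) = (-5 + 1*(-5))/7 = (-5 - 5)/7 = (1/7)*(-10) = -10/7)
w = 0 (w = 0*(-3) = 0)
K = 0 (K = -4*(-5 + 1)*0 = -(-16)*0 = -4*0 = 0)
-76*(C(-5, -3) + K)*(-31) = -76*(-10/7 + 0)*(-31) = -(-760)*(-31)/7 = -76*310/7 = -23560/7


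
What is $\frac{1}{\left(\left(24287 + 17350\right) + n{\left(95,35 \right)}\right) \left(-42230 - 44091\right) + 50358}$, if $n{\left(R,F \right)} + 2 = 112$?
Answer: $- \frac{1}{3603592429} \approx -2.775 \cdot 10^{-10}$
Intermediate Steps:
$n{\left(R,F \right)} = 110$ ($n{\left(R,F \right)} = -2 + 112 = 110$)
$\frac{1}{\left(\left(24287 + 17350\right) + n{\left(95,35 \right)}\right) \left(-42230 - 44091\right) + 50358} = \frac{1}{\left(\left(24287 + 17350\right) + 110\right) \left(-42230 - 44091\right) + 50358} = \frac{1}{\left(41637 + 110\right) \left(-86321\right) + 50358} = \frac{1}{41747 \left(-86321\right) + 50358} = \frac{1}{-3603642787 + 50358} = \frac{1}{-3603592429} = - \frac{1}{3603592429}$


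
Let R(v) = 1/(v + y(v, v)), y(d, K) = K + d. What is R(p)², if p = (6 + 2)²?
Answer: 1/36864 ≈ 2.7127e-5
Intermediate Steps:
p = 64 (p = 8² = 64)
R(v) = 1/(3*v) (R(v) = 1/(v + (v + v)) = 1/(v + 2*v) = 1/(3*v))
R(p)² = ((⅓)/64)² = ((⅓)*(1/64))² = (1/192)² = 1/36864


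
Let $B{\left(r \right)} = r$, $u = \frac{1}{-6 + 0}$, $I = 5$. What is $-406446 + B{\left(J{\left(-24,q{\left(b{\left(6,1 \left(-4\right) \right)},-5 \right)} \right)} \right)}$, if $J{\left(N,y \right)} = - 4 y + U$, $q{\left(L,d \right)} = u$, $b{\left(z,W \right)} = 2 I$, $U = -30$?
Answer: $- \frac{1219426}{3} \approx -4.0648 \cdot 10^{5}$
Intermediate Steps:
$b{\left(z,W \right)} = 10$ ($b{\left(z,W \right)} = 2 \cdot 5 = 10$)
$u = - \frac{1}{6}$ ($u = \frac{1}{-6} = - \frac{1}{6} \approx -0.16667$)
$q{\left(L,d \right)} = - \frac{1}{6}$
$J{\left(N,y \right)} = -30 - 4 y$ ($J{\left(N,y \right)} = - 4 y - 30 = -30 - 4 y$)
$-406446 + B{\left(J{\left(-24,q{\left(b{\left(6,1 \left(-4\right) \right)},-5 \right)} \right)} \right)} = -406446 - \frac{88}{3} = - \frac{1219426}{3}$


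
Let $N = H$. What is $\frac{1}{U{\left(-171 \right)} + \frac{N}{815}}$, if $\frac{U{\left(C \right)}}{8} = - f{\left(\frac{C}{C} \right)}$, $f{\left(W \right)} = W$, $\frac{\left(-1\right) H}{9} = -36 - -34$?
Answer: $- \frac{815}{6502} \approx -0.12535$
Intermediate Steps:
$H = 18$ ($H = - 9 \left(-36 - -34\right) = - 9 \left(-36 + 34\right) = \left(-9\right) \left(-2\right) = 18$)
$N = 18$
$U{\left(C \right)} = -8$ ($U{\left(C \right)} = 8 \left(- \frac{C}{C}\right) = 8 \left(\left(-1\right) 1\right) = 8 \left(-1\right) = -8$)
$\frac{1}{U{\left(-171 \right)} + \frac{N}{815}} = \frac{1}{-8 + \frac{18}{815}} = \frac{1}{- \frac{6502}{815}} = - \frac{815}{6502}$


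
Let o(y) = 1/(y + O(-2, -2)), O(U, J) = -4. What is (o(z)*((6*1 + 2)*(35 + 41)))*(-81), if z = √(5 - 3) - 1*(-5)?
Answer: 49248 - 49248*√2 ≈ -20399.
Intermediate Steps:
z = 5 + √2 (z = √2 + 5 = 5 + √2 ≈ 6.4142)
o(y) = 1/(-4 + y) (o(y) = 1/(y - 4) = 1/(-4 + y))
(o(z)*((6*1 + 2)*(35 + 41)))*(-81) = (((6*1 + 2)*(35 + 41))/(-4 + (5 + √2)))*(-81) = (((6 + 2)*76)/(1 + √2))*(-81) = ((8*76)/(1 + √2))*(-81) = (608/(1 + √2))*(-81) = -49248/(1 + √2)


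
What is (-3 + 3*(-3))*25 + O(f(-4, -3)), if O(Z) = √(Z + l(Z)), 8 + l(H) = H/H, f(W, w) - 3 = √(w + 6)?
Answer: -300 + I*√(4 - √3) ≈ -300.0 + 1.506*I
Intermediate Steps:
f(W, w) = 3 + √(6 + w) (f(W, w) = 3 + √(w + 6) = 3 + √(6 + w))
l(H) = -7 (l(H) = -8 + H/H = -8 + 1 = -7)
O(Z) = √(-7 + Z) (O(Z) = √(Z - 7) = √(-7 + Z))
(-3 + 3*(-3))*25 + O(f(-4, -3)) = (-3 + 3*(-3))*25 + √(-7 + (3 + √(6 - 3))) = (-3 - 9)*25 + √(-7 + (3 + √3)) = -12*25 + √(-4 + √3) = -300 + √(-4 + √3)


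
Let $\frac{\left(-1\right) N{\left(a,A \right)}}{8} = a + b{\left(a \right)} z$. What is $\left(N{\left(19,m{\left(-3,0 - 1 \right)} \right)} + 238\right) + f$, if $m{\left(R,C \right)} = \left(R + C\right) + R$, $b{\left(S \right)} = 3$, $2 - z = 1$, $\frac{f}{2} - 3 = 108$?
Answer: $284$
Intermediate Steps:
$f = 222$ ($f = 6 + 2 \cdot 108 = 6 + 216 = 222$)
$z = 1$ ($z = 2 - 1 = 1$)
$m{\left(R,C \right)} = C + 2 R$ ($m{\left(R,C \right)} = \left(C + R\right) + R = C + 2 R$)
$N{\left(a,A \right)} = -24 - 8 a$ ($N{\left(a,A \right)} = - 8 \left(a + 3 \cdot 1\right) = - 8 \left(a + 3\right) = - 8 \left(3 + a\right) = -24 - 8 a$)
$\left(N{\left(19,m{\left(-3,0 - 1 \right)} \right)} + 238\right) + f = \left(\left(-24 - 152\right) + 238\right) + 222 = \left(-176 + 238\right) + 222 = 62 + 222 = 284$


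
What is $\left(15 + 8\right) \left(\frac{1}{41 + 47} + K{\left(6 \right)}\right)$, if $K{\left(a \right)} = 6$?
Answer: $\frac{12167}{88} \approx 138.26$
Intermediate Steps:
$\left(15 + 8\right) \left(\frac{1}{41 + 47} + K{\left(6 \right)}\right) = \left(15 + 8\right) \left(\frac{1}{41 + 47} + 6\right) = 23 \left(\frac{1}{88} + 6\right) = 23 \cdot \frac{529}{88} = \frac{12167}{88}$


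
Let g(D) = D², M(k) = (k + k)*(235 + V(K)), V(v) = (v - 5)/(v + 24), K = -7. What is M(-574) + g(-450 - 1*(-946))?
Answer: -390212/17 ≈ -22954.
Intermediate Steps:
V(v) = (-5 + v)/(24 + v)
M(k) = 7966*k/17 (M(k) = (k + k)*(235 + (-5 - 7)/(24 - 7)) = (2*k)*(235 - 12/17) = (2*k)*(3983/17) = 7966*k/17)
M(-574) + g(-450 - 1*(-946)) = (7966/17)*(-574) + (-450 - 1*(-946))² = -4572484/17 + (-450 + 946)² = -4572484/17 + 496² = -4572484/17 + 246016 = -390212/17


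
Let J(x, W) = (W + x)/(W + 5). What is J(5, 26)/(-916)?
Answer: -1/916 ≈ -0.0010917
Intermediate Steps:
J(x, W) = (W + x)/(5 + W)
J(5, 26)/(-916) = ((26 + 5)/(5 + 26))/(-916) = (31/31)*(-1/916) = ((1/31)*31)*(-1/916) = 1*(-1/916) = -1/916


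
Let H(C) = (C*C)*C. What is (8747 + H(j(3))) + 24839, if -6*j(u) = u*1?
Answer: 268687/8 ≈ 33586.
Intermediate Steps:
j(u) = -u/6
H(C) = C**3 (H(C) = C**2*C = C**3)
(8747 + H(j(3))) + 24839 = (8747 + (-1/6*3)**3) + 24839 = (8747 + (-1/2)**3) + 24839 = (8747 - 1/8) + 24839 = 69975/8 + 24839 = 268687/8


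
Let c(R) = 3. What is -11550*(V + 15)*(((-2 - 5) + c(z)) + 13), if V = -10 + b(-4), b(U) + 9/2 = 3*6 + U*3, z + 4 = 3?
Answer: -675675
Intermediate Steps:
z = -1 (z = -4 + 3 = -1)
b(U) = 27/2 + 3*U (b(U) = -9/2 + (3*6 + U*3) = -9/2 + (18 + 3*U) = 27/2 + 3*U)
V = -17/2 (V = -10 + (27/2 + 3*(-4)) = -10 + (27/2 - 12) = -10 + 3/2 = -17/2 ≈ -8.5000)
-11550*(V + 15)*(((-2 - 5) + c(z)) + 13) = -11550*(-17/2 + 15)*(((-2 - 5) + 3) + 13) = -75075*((-7 + 3) + 13) = -75075*(-4 + 13) = -75075*9 = -11550*117/2 = -675675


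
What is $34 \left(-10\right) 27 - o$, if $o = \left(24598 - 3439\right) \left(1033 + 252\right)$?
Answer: $-27198495$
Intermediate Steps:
$o = 27189315$ ($o = 21159 \cdot 1285 = 27189315$)
$34 \left(-10\right) 27 - o = 34 \left(-10\right) 27 - 27189315 = \left(-340\right) 27 - 27189315 = -9180 - 27189315 = -27198495$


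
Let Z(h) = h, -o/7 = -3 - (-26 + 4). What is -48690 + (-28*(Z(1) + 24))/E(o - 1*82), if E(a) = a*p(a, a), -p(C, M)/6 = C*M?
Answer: -58067937464/1192605 ≈ -48690.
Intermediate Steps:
o = -133 (o = -7*(-3 - (-26 + 4)) = -7*(-3 - 1*(-22)) = -7*(-3 + 22) = -7*19 = -133)
p(C, M) = -6*C*M
E(a) = -6*a³ (E(a) = a*(-6*a*a) = a*(-6*a²) = -6*a³)
-48690 + (-28*(Z(1) + 24))/E(o - 1*82) = -48690 + (-28*(1 + 24))/((-6*(-133 - 1*82)³)) = -48690 + (-28*25)/((-6*(-133 - 82)³)) = -48690 - 700/((-6*(-215)³)) = -48690 - 700/((-6*(-9938375))) = -48690 - 700/59630250 = -48690 - 700*1/59630250 = -48690 - 14/1192605 = -58067937464/1192605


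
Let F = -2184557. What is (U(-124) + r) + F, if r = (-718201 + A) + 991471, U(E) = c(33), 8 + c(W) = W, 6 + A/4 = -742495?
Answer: -4881266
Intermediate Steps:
A = -2970004 (A = -24 + 4*(-742495) = -24 - 2969980 = -2970004)
c(W) = -8 + W
U(E) = 25 (U(E) = -8 + 33 = 25)
r = -2696734 (r = (-718201 - 2970004) + 991471 = -3688205 + 991471 = -2696734)
(U(-124) + r) + F = (25 - 2696734) - 2184557 = -2696709 - 2184557 = -4881266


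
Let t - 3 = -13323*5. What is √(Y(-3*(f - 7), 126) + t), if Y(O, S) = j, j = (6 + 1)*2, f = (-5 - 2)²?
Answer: I*√66598 ≈ 258.07*I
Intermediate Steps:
f = 49 (f = (-7)² = 49)
j = 14 (j = 7*2 = 14)
Y(O, S) = 14
t = -66612 (t = 3 - 13323*5 = 3 - 66615 = -66612)
√(Y(-3*(f - 7), 126) + t) = √(14 - 66612) = √(-66598) = I*√66598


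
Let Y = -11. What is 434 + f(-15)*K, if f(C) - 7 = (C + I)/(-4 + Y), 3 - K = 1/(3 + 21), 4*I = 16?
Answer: 41119/90 ≈ 456.88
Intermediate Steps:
I = 4 (I = (1/4)*16 = 4)
K = 71/24 (K = 3 - 1/(3 + 21) = 3 - 1/24 = 71/24 ≈ 2.9583)
f(C) = 101/15 - C/15 (f(C) = 7 + (C + 4)/(-4 - 11) = 7 + (4 + C)/(-15) = 7 - (4 + C)/15 = 7 + (-4/15 - C/15) = 101/15 - C/15)
434 + f(-15)*K = 434 + (101/15 - 1/15*(-15))*(71/24) = 434 + (101/15 + 1)*(71/24) = 434 + (116/15)*(71/24) = 434 + 2059/90 = 41119/90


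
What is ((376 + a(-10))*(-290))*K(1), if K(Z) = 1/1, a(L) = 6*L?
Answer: -91640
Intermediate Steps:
K(Z) = 1
((376 + a(-10))*(-290))*K(1) = ((376 + 6*(-10))*(-290))*1 = ((376 - 60)*(-290))*1 = (316*(-290))*1 = -91640*1 = -91640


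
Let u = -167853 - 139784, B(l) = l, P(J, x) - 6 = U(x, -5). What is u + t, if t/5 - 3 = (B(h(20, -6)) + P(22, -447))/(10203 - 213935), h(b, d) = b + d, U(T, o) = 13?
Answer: -62672445469/203732 ≈ -3.0762e+5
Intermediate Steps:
P(J, x) = 19 (P(J, x) = 6 + 13 = 19)
u = -307637
t = 3055815/203732 (t = 15 + 5*(((20 - 6) + 19)/(10203 - 213935)) = 15 + 5*((14 + 19)/(-203732)) = 15 + 5*(33*(-1/203732)) = 15 + 5*(-33/203732) = 15 - 165/203732 = 3055815/203732 ≈ 14.999)
u + t = -307637 + 3055815/203732 = -62672445469/203732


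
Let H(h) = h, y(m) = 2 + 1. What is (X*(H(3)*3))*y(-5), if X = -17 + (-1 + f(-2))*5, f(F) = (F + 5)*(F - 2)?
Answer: -2214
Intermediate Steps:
f(F) = (-2 + F)*(5 + F) (f(F) = (5 + F)*(-2 + F) = (-2 + F)*(5 + F))
y(m) = 3
X = -82 (X = -17 + (-1 + (-10 + (-2)² + 3*(-2)))*5 = -17 + (-1 + (-10 + 4 - 6))*5 = -17 + (-1 - 12)*5 = -17 - 13*5 = -17 - 65 = -82)
(X*(H(3)*3))*y(-5) = -246*3*3 = -82*9*3 = -738*3 = -2214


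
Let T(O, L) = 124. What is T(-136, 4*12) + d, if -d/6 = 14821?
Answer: -88802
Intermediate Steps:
d = -88926 (d = -6*14821 = -88926)
T(-136, 4*12) + d = 124 - 88926 = -88802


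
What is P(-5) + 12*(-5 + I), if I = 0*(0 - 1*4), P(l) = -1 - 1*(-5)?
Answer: -56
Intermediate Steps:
P(l) = 4 (P(l) = -1 + 5 = 4)
I = 0 (I = 0*(0 - 4) = 0*(-4) = 0)
P(-5) + 12*(-5 + I) = 4 + 12*(-5 + 0) = 4 + 12*(-5) = 4 - 60 = -56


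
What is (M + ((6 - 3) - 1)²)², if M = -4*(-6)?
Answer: 784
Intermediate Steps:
M = 24
(M + ((6 - 3) - 1)²)² = (24 + ((6 - 3) - 1)²)² = (24 + (3 - 1)²)² = (24 + 2²)² = (24 + 4)² = 28² = 784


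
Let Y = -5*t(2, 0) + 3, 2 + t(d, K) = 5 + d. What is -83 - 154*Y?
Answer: 3305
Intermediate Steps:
t(d, K) = 3 + d (t(d, K) = -2 + (5 + d) = 3 + d)
Y = -22 (Y = -5*(3 + 2) + 3 = -5*5 + 3 = -25 + 3 = -22)
-83 - 154*Y = -83 - 154*(-22) = -83 + 3388 = 3305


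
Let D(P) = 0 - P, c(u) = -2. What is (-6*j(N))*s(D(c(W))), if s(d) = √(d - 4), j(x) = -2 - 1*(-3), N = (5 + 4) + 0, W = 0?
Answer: -6*I*√2 ≈ -8.4853*I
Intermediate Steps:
N = 9 (N = 9 + 0 = 9)
j(x) = 1 (j(x) = -2 + 3 = 1)
D(P) = -P
s(d) = √(-4 + d)
(-6*j(N))*s(D(c(W))) = (-6*1)*√(-4 - 1*(-2)) = -6*√(-4 + 2) = -6*I*√2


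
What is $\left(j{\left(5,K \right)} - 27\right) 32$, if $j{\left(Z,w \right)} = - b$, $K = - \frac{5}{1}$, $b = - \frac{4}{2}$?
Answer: $-800$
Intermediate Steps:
$b = -2$ ($b = \left(-4\right) \frac{1}{2} = -2$)
$K = -5$ ($K = \left(-5\right) 1 = -5$)
$j{\left(Z,w \right)} = 2$ ($j{\left(Z,w \right)} = \left(-1\right) \left(-2\right) = 2$)
$\left(j{\left(5,K \right)} - 27\right) 32 = \left(2 - 27\right) 32 = \left(-25\right) 32 = -800$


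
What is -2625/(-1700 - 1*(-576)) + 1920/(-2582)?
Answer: 2309835/1451084 ≈ 1.5918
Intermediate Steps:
-2625/(-1700 - 1*(-576)) + 1920/(-2582) = -2625/(-1700 + 576) + 1920*(-1/2582) = -2625/(-1124) - 960/1291 = -2625*(-1/1124) - 960/1291 = 2625/1124 - 960/1291 = 2309835/1451084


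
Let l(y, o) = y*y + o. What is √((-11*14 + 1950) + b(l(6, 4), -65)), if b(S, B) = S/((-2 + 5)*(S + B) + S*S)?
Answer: 2*√41768835/305 ≈ 42.380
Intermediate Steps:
l(y, o) = o + y² (l(y, o) = y² + o = o + y²)
b(S, B) = S/(S² + 3*B + 3*S) (b(S, B) = S/(3*(B + S) + S²) = S/((3*B + 3*S) + S²) = S/(S² + 3*B + 3*S))
√((-11*14 + 1950) + b(l(6, 4), -65)) = √((-11*14 + 1950) + (4 + 6²)/((4 + 6²)² + 3*(-65) + 3*(4 + 6²))) = √((-154 + 1950) + (4 + 36)/((4 + 36)² - 195 + 3*(4 + 36))) = √(1796 + 40/(40² - 195 + 3*40)) = √(1796 + 40/(1600 - 195 + 120)) = √(1796 + 40/1525) = √(1796 + 40*(1/1525)) = √(1796 + 8/305) = √(547788/305) = 2*√41768835/305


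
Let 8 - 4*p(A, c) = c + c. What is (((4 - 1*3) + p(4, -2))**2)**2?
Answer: 256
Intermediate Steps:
p(A, c) = 2 - c/2 (p(A, c) = 2 - (c + c)/4 = 2 - c/2)
(((4 - 1*3) + p(4, -2))**2)**2 = (((4 - 1*3) + (2 - 1/2*(-2)))**2)**2 = (((4 - 3) + (2 + 1))**2)**2 = ((1 + 3)**2)**2 = (4**2)**2 = 16**2 = 256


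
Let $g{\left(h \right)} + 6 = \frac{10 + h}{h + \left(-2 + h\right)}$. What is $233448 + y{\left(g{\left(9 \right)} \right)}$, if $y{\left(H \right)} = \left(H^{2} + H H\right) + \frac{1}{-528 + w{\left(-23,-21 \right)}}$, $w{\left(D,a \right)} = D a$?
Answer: $\frac{1344927157}{5760} \approx 2.3349 \cdot 10^{5}$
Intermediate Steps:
$g{\left(h \right)} = -6 + \frac{10 + h}{-2 + 2 h}$ ($g{\left(h \right)} = -6 + \frac{10 + h}{h + \left(-2 + h\right)} = -6 + \frac{10 + h}{-2 + 2 h}$)
$y{\left(H \right)} = - \frac{1}{45} + 2 H^{2}$ ($y{\left(H \right)} = \left(H^{2} + H H\right) + \frac{1}{-528 - -483} = \left(H^{2} + H^{2}\right) + \frac{1}{-528 + 483} = 2 H^{2} + \frac{1}{-45} = 2 H^{2} - \frac{1}{45} = - \frac{1}{45} + 2 H^{2}$)
$233448 + y{\left(g{\left(9 \right)} \right)} = 233448 - \left(\frac{1}{45} - 2 \left(\frac{11 \left(2 - 9\right)}{2 \left(-1 + 9\right)}\right)^{2}\right) = 233448 - \left(\frac{1}{45} - 2 \left(\frac{11 \left(2 - 9\right)}{2 \cdot 8}\right)^{2}\right) = 233448 - \left(\frac{1}{45} - 2 \left(\frac{11}{2} \cdot \frac{1}{8} \left(-7\right)\right)^{2}\right) = 233448 - \left(\frac{1}{45} - 2 \left(- \frac{77}{16}\right)^{2}\right) = 233448 + \left(- \frac{1}{45} + 2 \cdot \frac{5929}{256}\right) = 233448 + \left(- \frac{1}{45} + \frac{5929}{128}\right) = 233448 + \frac{266677}{5760} = \frac{1344927157}{5760}$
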